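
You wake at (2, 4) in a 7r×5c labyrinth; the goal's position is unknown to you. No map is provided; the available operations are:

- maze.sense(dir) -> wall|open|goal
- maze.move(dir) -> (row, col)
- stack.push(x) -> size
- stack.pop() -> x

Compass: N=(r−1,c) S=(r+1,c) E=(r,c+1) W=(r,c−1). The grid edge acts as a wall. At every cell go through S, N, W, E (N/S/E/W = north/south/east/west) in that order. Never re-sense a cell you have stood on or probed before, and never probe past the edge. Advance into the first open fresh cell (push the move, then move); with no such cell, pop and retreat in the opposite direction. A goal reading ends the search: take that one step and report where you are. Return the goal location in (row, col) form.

→ maze.sense(dir=south)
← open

→ stack.push(x=south)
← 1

→ maze.move(dir=south)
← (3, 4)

→ maze.sense(dir=south)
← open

→ stack.push(x=south)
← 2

→ maze.move(dir=south)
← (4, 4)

→ maze.sense(dir=south)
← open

→ stack.push(x=south)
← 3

→ maze.move(dir=south)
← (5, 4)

→ maze.sense(dir=south)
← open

→ stack.push(x=south)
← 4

→ maze.move(dir=south)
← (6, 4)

→ maze.sense(dir=west)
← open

→ stack.push(x=west)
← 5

→ maze.move(dir=west)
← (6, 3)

→ maze.sense(dir=north)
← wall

→ maze.sense(dir=west)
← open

→ stack.push(x=west)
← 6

→ maze.move(dir=west)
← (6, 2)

→ maze.sense(dir=north)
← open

→ stack.push(x=north)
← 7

→ maze.move(dir=north)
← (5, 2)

→ maze.sense(dir=north)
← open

→ stack.push(x=north)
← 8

→ maze.move(dir=north)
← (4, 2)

→ maze.sense(dir=north)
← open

→ stack.push(x=north)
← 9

→ maze.move(dir=north)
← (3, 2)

→ maze.sense(dir=north)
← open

→ stack.push(x=north)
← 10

→ maze.move(dir=north)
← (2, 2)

→ maze.sense(dir=north)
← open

→ stack.push(x=north)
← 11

→ maze.move(dir=north)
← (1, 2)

→ maze.sense(dir=north)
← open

→ stack.push(x=north)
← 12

→ maze.move(dir=north)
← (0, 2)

→ maze.sense(dir=west)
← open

→ stack.push(x=west)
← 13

→ maze.move(dir=west)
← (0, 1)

→ maze.sense(dir=south)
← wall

→ maze.sense(dir=west)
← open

→ stack.push(x=west)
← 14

→ maze.move(dir=west)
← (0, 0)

→ maze.sense(dir=south)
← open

→ stack.push(x=south)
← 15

→ maze.move(dir=south)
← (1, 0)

→ maze.sense(dir=south)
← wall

→ stack.pop()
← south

→ maze.move(dir=north)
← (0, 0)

→ stack.pop()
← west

→ maze.move(dir=east)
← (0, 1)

→ stack.pop()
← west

→ maze.move(dir=east)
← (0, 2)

→ maze.sense(dir=east)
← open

→ stack.push(x=east)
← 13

→ maze.move(dir=east)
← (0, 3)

→ maze.sense(dir=south)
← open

→ stack.push(x=south)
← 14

→ maze.move(dir=south)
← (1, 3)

→ maze.sense(dir=south)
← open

→ stack.push(x=south)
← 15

→ maze.move(dir=south)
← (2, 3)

→ maze.sense(dir=south)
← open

→ stack.push(x=south)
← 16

→ maze.move(dir=south)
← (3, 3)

→ maze.sense(dir=south)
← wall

→ stack.pop()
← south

→ maze.move(dir=north)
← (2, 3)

→ stack.pop()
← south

→ maze.move(dir=north)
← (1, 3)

→ maze.sense(dir=east)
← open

→ stack.push(x=east)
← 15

→ maze.move(dir=east)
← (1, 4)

→ maze.sense(dir=north)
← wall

→ stack.pop()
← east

→ maze.move(dir=west)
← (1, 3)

→ stack.pop()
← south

→ maze.move(dir=north)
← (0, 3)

→ stack.pop()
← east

→ maze.move(dir=west)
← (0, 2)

→ stack.pop()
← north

→ maze.move(dir=south)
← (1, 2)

→ stack.pop()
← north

→ maze.move(dir=south)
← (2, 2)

→ maze.sense(dir=west)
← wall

→ stack.pop()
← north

→ maze.move(dir=south)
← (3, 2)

→ maze.sense(dir=west)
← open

→ stack.push(x=west)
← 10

→ maze.move(dir=west)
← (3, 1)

→ maze.sense(dir=south)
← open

→ stack.push(x=south)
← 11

→ maze.move(dir=south)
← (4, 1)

→ maze.sense(dir=south)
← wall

→ maze.sense(dir=west)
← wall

→ stack.pop()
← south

→ maze.move(dir=north)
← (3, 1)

→ maze.sense(dir=west)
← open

→ stack.push(x=west)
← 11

→ maze.move(dir=west)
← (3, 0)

→ stack.pop()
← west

→ maze.move(dir=east)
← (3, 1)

→ stack.pop()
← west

→ maze.move(dir=east)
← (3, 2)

→ stack.pop()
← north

→ maze.move(dir=south)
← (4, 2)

→ stack.pop()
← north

→ maze.move(dir=south)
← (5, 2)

→ stack.pop()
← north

→ maze.move(dir=south)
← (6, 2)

→ maze.sense(dir=west)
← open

→ stack.push(x=west)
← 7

→ maze.move(dir=west)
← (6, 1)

→ maze.sense(dir=west)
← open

→ stack.push(x=west)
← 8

→ maze.move(dir=west)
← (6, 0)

→ maze.sense(dir=north)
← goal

→ maze.move(dir=north)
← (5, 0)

Answer: (5, 0)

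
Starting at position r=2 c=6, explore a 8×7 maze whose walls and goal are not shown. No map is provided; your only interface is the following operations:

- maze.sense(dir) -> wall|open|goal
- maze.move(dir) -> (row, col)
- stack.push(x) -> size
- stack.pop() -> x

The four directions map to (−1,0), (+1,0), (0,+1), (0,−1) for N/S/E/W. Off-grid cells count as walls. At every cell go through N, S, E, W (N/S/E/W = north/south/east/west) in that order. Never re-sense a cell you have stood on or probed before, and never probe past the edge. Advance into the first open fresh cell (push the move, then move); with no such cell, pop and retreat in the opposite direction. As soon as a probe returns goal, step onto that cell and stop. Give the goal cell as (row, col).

I try sense passing dir→north, and get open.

Then push passing x→north, yielding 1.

Calling move passing dir→north, and observe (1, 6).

I run sense passing dir→north, yielding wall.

I invoke sense passing dir→west, which returns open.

I use push passing x→west, giving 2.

Next I call move passing dir→west, yielding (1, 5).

Calling sense passing dir→north, giving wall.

I invoke sense passing dir→south, and see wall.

I try sense passing dir→west, : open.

Using push passing x→west, giving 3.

Invoking move passing dir→west, which returns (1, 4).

I call sense passing dir→north, : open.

I try push passing x→north, → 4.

Now I run move passing dir→north, → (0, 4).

I call sense passing dir→west, and observe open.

I run push passing x→west, : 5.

Invoking move passing dir→west, yielding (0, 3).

I run sense passing dir→south, which returns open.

I run push passing x→south, yielding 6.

Invoking move passing dir→south, — result: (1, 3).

Next I call sense passing dir→south, : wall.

I try sense passing dir→west, giving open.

Calling push passing x→west, yielding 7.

Calling move passing dir→west, : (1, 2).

I run sense passing dir→north, and see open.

Next I call push passing x→north, giving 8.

Calling move passing dir→north, : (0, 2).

Then sense passing dir→west, and see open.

Next I call push passing x→west, giving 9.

Then move passing dir→west, yielding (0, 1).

Now I run sense passing dir→south, → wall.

I use sense passing dir→west, and observe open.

I call push passing x→west, → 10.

I invoke move passing dir→west, and get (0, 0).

I invoke sense passing dir→south, and get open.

Next I call push passing x→south, yielding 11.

I run move passing dir→south, : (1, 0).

I run sense passing dir→south, and observe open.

Now I run push passing x→south, and get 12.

I call move passing dir→south, → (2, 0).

I call sense passing dir→south, : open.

Then push passing x→south, → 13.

Then move passing dir→south, and observe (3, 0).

Calling sense passing dir→south, — result: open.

I use push passing x→south, yielding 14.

Then move passing dir→south, : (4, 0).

Next I call sense passing dir→south, — result: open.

Using push passing x→south, giving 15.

Then move passing dir→south, — result: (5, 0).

Invoking sense passing dir→south, which returns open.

I run push passing x→south, and get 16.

I run move passing dir→south, and see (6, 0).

Invoking sense passing dir→south, → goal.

Next I call move passing dir→south, which returns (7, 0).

Answer: (7, 0)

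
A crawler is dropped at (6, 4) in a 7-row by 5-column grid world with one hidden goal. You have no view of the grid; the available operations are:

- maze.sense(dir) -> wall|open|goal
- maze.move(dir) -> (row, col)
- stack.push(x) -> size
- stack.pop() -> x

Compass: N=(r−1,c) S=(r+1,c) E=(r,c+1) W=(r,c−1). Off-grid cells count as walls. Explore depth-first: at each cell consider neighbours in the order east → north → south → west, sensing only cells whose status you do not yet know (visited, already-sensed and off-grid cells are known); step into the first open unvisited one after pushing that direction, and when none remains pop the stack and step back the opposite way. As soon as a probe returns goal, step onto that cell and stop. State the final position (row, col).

>>> maze.sense north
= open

>>> stack.push north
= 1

>>> maze.move north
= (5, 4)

>>> maze.sense north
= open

>>> stack.push north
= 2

>>> maze.move north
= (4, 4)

>>> maze.sense north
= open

>>> stack.push north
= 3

>>> maze.move north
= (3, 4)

>>> maze.sense north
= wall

>>> maze.sense west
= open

>>> stack.push west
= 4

>>> maze.move west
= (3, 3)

>>> maze.sense north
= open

>>> stack.push north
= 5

>>> maze.move north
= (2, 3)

>>> maze.sense north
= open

>>> stack.push north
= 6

>>> maze.move north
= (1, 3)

>>> maze.sense east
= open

>>> stack.push east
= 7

>>> maze.move east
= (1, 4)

>>> maze.sense north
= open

>>> stack.push north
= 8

>>> maze.move north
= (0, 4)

>>> maze.sense west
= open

>>> stack.push west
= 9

>>> maze.move west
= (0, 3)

>>> maze.sense west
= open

>>> stack.push west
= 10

>>> maze.move west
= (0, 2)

>>> maze.sense south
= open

>>> stack.push south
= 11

>>> maze.move south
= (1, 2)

>>> maze.sense south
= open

>>> stack.push south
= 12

>>> maze.move south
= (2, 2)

>>> maze.sense south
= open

>>> stack.push south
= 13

>>> maze.move south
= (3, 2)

>>> maze.sense south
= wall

>>> maze.sense west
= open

>>> stack.push west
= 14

>>> maze.move west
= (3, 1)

>>> maze.sense north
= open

>>> stack.push north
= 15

>>> maze.move north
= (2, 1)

>>> maze.sense north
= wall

>>> maze.sense west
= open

>>> stack.push west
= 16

>>> maze.move west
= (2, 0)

>>> maze.sense north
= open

>>> stack.push north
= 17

>>> maze.move north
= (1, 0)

>>> maze.sense north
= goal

>>> maze.move north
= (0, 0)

Answer: (0, 0)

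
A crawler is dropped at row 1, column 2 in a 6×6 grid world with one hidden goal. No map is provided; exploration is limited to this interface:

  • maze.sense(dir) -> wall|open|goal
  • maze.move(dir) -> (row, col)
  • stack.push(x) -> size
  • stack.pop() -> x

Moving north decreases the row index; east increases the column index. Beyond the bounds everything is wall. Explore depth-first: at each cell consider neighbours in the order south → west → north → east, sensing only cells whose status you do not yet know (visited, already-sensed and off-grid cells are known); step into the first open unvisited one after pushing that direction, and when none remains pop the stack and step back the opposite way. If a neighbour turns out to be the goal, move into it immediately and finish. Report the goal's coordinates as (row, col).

% maze.sense dir→south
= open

% stack.push x→south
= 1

% maze.move dir→south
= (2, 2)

% maze.sense dir→south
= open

% stack.push x→south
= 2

% maze.move dir→south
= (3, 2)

% maze.sense dir→south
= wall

% maze.sense dir→west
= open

% stack.push x→west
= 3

% maze.move dir→west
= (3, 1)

% maze.sense dir→south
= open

% stack.push x→south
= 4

% maze.move dir→south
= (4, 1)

% maze.sense dir→south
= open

% stack.push x→south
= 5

% maze.move dir→south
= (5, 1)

% maze.sense dir→west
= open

% stack.push x→west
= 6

% maze.move dir→west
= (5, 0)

% maze.sense dir→north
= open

% stack.push x→north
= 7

% maze.move dir→north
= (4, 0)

% maze.sense dir→north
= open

% stack.push x→north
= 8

% maze.move dir→north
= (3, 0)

% maze.sense dir→north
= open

% stack.push x→north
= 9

% maze.move dir→north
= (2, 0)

% maze.sense dir→north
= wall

% maze.sense dir→east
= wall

% stack.pop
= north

% maze.move dir→south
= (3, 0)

% stack.pop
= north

% maze.move dir→south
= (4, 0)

% stack.pop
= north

% maze.move dir→south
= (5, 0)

% stack.pop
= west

% maze.move dir→east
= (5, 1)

% maze.sense dir→east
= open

% stack.push x→east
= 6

% maze.move dir→east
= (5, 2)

% maze.sense dir→east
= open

% stack.push x→east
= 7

% maze.move dir→east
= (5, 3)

% maze.sense dir→north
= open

% stack.push x→north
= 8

% maze.move dir→north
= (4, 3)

% maze.sense dir→north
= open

% stack.push x→north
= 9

% maze.move dir→north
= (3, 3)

% maze.sense dir→north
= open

% stack.push x→north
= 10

% maze.move dir→north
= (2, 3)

% maze.sense dir→north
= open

% stack.push x→north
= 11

% maze.move dir→north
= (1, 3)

% maze.sense dir→north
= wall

% maze.sense dir→east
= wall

% stack.pop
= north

% maze.move dir→south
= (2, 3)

% maze.sense dir→east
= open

% stack.push x→east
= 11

% maze.move dir→east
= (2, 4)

% maze.sense dir→south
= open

% stack.push x→south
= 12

% maze.move dir→south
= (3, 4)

% maze.sense dir→south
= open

% stack.push x→south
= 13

% maze.move dir→south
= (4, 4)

% maze.sense dir→south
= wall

% maze.sense dir→east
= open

% stack.push x→east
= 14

% maze.move dir→east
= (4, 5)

% maze.sense dir→south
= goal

% maze.move dir→south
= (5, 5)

Answer: (5, 5)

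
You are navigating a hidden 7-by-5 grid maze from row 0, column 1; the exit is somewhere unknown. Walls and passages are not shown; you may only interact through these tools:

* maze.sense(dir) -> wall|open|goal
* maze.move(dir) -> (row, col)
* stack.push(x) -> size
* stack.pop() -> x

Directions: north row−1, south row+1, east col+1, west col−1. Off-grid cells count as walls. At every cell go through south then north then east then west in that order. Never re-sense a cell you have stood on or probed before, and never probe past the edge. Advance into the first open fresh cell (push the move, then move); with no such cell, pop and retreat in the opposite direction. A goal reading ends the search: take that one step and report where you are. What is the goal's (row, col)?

! sense(south) -> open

! push(south) -> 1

! move(south) -> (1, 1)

! sense(south) -> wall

! sense(east) -> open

! push(east) -> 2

! move(east) -> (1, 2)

! sense(south) -> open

! push(south) -> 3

! move(south) -> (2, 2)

! sense(south) -> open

! push(south) -> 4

! move(south) -> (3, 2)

! sense(south) -> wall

! sense(east) -> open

! push(east) -> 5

! move(east) -> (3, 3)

! sense(south) -> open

! push(south) -> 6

! move(south) -> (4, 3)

! sense(south) -> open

! push(south) -> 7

! move(south) -> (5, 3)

! sense(south) -> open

! push(south) -> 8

! move(south) -> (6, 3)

! sense(east) -> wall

! sense(west) -> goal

! move(west) -> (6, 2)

Answer: (6, 2)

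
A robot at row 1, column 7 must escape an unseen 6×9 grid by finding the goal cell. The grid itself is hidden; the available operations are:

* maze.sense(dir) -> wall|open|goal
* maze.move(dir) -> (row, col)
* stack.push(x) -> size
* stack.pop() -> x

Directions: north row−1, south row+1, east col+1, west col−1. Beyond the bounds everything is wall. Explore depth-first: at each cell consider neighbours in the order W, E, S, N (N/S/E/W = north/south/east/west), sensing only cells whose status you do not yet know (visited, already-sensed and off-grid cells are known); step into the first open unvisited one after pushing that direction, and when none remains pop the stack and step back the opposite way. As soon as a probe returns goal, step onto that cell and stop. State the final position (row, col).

Act: sense[west]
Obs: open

Act: push[west]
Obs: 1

Act: move[west]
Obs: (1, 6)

Act: sense[west]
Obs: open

Act: push[west]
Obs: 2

Act: move[west]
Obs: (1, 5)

Act: sense[west]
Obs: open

Act: push[west]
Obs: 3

Act: move[west]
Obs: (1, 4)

Act: sense[west]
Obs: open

Act: push[west]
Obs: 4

Act: move[west]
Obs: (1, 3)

Act: sense[west]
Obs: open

Act: push[west]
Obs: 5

Act: move[west]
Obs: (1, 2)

Act: sense[west]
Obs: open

Act: push[west]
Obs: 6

Act: move[west]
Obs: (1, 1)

Act: sense[west]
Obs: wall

Act: sense[south]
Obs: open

Act: push[south]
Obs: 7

Act: move[south]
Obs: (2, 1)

Act: sense[west]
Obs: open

Act: push[west]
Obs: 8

Act: move[west]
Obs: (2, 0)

Act: sense[south]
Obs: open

Act: push[south]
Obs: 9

Act: move[south]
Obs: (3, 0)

Act: sense[east]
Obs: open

Act: push[east]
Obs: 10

Act: move[east]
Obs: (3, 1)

Act: sense[east]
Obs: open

Act: push[east]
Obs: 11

Act: move[east]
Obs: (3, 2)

Act: sense[east]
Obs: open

Act: push[east]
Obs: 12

Act: move[east]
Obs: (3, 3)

Act: sense[east]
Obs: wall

Act: sense[south]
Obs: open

Act: push[south]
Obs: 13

Act: move[south]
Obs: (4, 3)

Act: sense[west]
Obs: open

Act: push[west]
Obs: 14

Act: move[west]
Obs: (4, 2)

Act: sense[west]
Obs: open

Act: push[west]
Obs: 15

Act: move[west]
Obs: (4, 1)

Act: sense[west]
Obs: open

Act: push[west]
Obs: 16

Act: move[west]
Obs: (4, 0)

Act: sense[south]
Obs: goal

Act: move[south]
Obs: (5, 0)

Answer: (5, 0)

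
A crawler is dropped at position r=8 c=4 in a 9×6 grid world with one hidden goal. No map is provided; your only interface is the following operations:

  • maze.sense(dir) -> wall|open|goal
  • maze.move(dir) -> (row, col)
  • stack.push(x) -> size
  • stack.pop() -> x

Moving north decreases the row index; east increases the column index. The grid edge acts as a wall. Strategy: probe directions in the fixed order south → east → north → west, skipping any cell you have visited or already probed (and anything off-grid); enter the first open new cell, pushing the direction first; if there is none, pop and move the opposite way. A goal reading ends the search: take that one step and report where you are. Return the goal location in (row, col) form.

Now I run maze.sense passing east, : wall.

Then maze.sense passing north, and see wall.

Next I call maze.sense passing west, and see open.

I run stack.push passing west, → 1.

I invoke maze.move passing west, — result: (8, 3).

Invoking maze.sense passing north, and get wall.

Next I call maze.sense passing west, : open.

I try stack.push passing west, and see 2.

I use maze.move passing west, and see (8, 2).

I invoke maze.sense passing north, and observe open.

Then stack.push passing north, yielding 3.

Using maze.move passing north, which returns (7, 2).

I try maze.sense passing north, : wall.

I use maze.sense passing west, and see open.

Using stack.push passing west, : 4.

I invoke maze.move passing west, giving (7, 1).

Next I call maze.sense passing south, → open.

I invoke stack.push passing south, and observe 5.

Invoking maze.move passing south, and observe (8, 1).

Now I run maze.sense passing west, giving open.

I invoke stack.push passing west, → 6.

Next I call maze.move passing west, giving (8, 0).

I call maze.sense passing north, giving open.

I run stack.push passing north, and get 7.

I run maze.move passing north, and get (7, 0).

I try maze.sense passing north, → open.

I use stack.push passing north, : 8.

Invoking maze.move passing north, and get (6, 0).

I invoke maze.sense passing east, and observe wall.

I call maze.sense passing north, giving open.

Invoking stack.push passing north, giving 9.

Using maze.move passing north, : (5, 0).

Invoking maze.sense passing east, which returns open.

Next I call stack.push passing east, and get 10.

Using maze.move passing east, which returns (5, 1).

Using maze.sense passing east, — result: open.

I invoke stack.push passing east, and observe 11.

I call maze.move passing east, and see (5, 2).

Calling maze.sense passing east, — result: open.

Calling stack.push passing east, yielding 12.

Next I call maze.move passing east, and get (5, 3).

I call maze.sense passing south, and observe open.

I invoke stack.push passing south, and see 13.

I use maze.move passing south, — result: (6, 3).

Next I call maze.sense passing east, and observe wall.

Next I call stack.pop(), → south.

Invoking maze.move passing north, and get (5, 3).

I call maze.sense passing east, — result: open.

I use stack.push passing east, → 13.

I use maze.move passing east, which returns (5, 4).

I run maze.sense passing east, giving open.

Then stack.push passing east, which returns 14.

I invoke maze.move passing east, and see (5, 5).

Now I run maze.sense passing south, giving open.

Now I run stack.push passing south, which returns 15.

Now I run maze.move passing south, — result: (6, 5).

Then maze.sense passing south, and get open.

I invoke stack.push passing south, : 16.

I use maze.move passing south, giving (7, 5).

I try stack.pop(), and get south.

I run maze.move passing north, — result: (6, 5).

Then stack.pop, — result: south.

Invoking maze.move passing north, : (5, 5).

Invoking maze.sense passing north, giving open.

Then stack.push passing north, → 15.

Invoking maze.move passing north, — result: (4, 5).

Now I run maze.sense passing north, giving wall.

Then maze.sense passing west, giving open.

Next I call stack.push passing west, yielding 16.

I try maze.move passing west, and see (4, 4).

Now I run maze.sense passing north, and see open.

Calling stack.push passing north, : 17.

I try maze.move passing north, yielding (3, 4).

I invoke maze.sense passing north, which returns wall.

I try maze.sense passing west, giving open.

I call stack.push passing west, : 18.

Now I run maze.move passing west, and see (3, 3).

Calling maze.sense passing south, which returns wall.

I use maze.sense passing north, : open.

Invoking stack.push passing north, : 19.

I invoke maze.move passing north, which returns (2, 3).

I try maze.sense passing north, giving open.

I run stack.push passing north, — result: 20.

Now I run maze.move passing north, and see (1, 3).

Calling maze.sense passing east, and observe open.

Then stack.push passing east, : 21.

Invoking maze.move passing east, and get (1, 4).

I invoke maze.sense passing east, : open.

Next I call stack.push passing east, and get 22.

Invoking maze.move passing east, and observe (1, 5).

I run maze.sense passing south, and see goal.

I invoke maze.move passing south, : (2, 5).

Answer: (2, 5)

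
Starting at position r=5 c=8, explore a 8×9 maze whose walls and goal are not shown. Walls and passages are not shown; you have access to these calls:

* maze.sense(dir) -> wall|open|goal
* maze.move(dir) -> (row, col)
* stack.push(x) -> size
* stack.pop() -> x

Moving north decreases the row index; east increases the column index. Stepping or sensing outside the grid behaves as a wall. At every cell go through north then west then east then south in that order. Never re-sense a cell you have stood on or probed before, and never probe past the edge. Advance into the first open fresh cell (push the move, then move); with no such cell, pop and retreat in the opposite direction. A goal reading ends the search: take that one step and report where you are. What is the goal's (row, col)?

>>> sense dir=north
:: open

>>> push x=north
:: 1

>>> move dir=north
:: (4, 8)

>>> sense dir=north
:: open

>>> push x=north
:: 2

>>> move dir=north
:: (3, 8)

>>> sense dir=north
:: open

>>> push x=north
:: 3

>>> move dir=north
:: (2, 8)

>>> sense dir=north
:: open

>>> push x=north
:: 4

>>> move dir=north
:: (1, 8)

>>> sense dir=north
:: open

>>> push x=north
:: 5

>>> move dir=north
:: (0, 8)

>>> sense dir=west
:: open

>>> push x=west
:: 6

>>> move dir=west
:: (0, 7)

>>> sense dir=west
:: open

>>> push x=west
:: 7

>>> move dir=west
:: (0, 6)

>>> sense dir=west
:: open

>>> push x=west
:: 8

>>> move dir=west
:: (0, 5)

>>> sense dir=west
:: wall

>>> sense dir=south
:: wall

>>> pop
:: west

>>> move dir=east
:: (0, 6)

>>> sense dir=south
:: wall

>>> pop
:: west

>>> move dir=east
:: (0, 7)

>>> sense dir=south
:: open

>>> push x=south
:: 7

>>> move dir=south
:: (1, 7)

>>> sense dir=south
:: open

>>> push x=south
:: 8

>>> move dir=south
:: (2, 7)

>>> sense dir=west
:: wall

>>> sense dir=south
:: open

>>> push x=south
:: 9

>>> move dir=south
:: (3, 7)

>>> sense dir=west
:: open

>>> push x=west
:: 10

>>> move dir=west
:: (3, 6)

>>> sense dir=west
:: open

>>> push x=west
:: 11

>>> move dir=west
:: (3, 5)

>>> sense dir=north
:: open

>>> push x=north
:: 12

>>> move dir=north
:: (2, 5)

>>> sense dir=west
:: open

>>> push x=west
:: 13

>>> move dir=west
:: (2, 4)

>>> sense dir=north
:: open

>>> push x=north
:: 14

>>> move dir=north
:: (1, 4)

>>> sense dir=west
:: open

>>> push x=west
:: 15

>>> move dir=west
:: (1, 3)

>>> sense dir=north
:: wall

>>> sense dir=west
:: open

>>> push x=west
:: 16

>>> move dir=west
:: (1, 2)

>>> sense dir=north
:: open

>>> push x=north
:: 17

>>> move dir=north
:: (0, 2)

>>> sense dir=west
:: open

>>> push x=west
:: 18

>>> move dir=west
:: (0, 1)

>>> sense dir=west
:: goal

>>> move dir=west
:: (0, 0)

Answer: (0, 0)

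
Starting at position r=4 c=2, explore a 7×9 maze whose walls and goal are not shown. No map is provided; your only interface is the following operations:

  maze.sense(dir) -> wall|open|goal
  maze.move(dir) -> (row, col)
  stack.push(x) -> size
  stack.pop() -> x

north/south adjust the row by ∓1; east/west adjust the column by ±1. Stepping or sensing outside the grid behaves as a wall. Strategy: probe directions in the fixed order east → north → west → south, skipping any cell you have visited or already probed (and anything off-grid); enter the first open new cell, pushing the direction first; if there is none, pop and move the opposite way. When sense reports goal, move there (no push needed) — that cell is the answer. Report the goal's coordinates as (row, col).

>> maze.sense(east)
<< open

>> stack.push(east)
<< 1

>> maze.move(east)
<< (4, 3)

>> maze.sense(east)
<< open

>> stack.push(east)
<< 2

>> maze.move(east)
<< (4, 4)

>> maze.sense(east)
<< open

>> stack.push(east)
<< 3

>> maze.move(east)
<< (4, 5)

>> maze.sense(east)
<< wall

>> maze.sense(north)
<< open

>> stack.push(north)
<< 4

>> maze.move(north)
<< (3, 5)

>> maze.sense(east)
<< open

>> stack.push(east)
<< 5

>> maze.move(east)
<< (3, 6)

>> maze.sense(east)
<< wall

>> maze.sense(north)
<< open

>> stack.push(north)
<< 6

>> maze.move(north)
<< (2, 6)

>> maze.sense(east)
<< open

>> stack.push(east)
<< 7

>> maze.move(east)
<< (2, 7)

>> maze.sense(east)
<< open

>> stack.push(east)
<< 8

>> maze.move(east)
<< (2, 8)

>> maze.sense(north)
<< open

>> stack.push(north)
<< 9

>> maze.move(north)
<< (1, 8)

>> maze.sense(north)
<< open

>> stack.push(north)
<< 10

>> maze.move(north)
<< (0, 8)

>> maze.sense(west)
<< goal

>> maze.move(west)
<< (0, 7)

Answer: (0, 7)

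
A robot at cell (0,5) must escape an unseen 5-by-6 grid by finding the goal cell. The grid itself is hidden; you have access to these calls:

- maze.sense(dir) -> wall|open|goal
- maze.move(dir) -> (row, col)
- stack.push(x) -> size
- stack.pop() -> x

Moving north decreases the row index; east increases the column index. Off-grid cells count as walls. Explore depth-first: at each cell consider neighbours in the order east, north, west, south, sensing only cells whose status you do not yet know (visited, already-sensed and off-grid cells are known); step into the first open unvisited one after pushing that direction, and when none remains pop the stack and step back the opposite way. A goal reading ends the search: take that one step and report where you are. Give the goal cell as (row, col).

-- sense(dir=west) : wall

-- sense(dir=south) : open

-- push(x=south) : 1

-- move(dir=south) : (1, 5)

-- sense(dir=west) : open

-- push(x=west) : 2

-- move(dir=west) : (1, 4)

-- sense(dir=west) : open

-- push(x=west) : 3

-- move(dir=west) : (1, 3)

-- sense(dir=north) : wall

-- sense(dir=west) : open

-- push(x=west) : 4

-- move(dir=west) : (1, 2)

-- sense(dir=north) : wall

-- sense(dir=west) : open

-- push(x=west) : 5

-- move(dir=west) : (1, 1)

-- sense(dir=north) : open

-- push(x=north) : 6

-- move(dir=north) : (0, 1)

-- sense(dir=west) : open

-- push(x=west) : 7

-- move(dir=west) : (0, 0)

-- sense(dir=south) : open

-- push(x=south) : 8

-- move(dir=south) : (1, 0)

-- sense(dir=south) : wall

-- pop() : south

-- move(dir=north) : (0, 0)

-- pop() : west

-- move(dir=east) : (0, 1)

-- pop() : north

-- move(dir=south) : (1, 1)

-- sense(dir=south) : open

-- push(x=south) : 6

-- move(dir=south) : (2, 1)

-- sense(dir=east) : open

-- push(x=east) : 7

-- move(dir=east) : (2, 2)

-- sense(dir=east) : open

-- push(x=east) : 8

-- move(dir=east) : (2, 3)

-- sense(dir=east) : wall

-- sense(dir=south) : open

-- push(x=south) : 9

-- move(dir=south) : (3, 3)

-- sense(dir=east) : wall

-- sense(dir=west) : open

-- push(x=west) : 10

-- move(dir=west) : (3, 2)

-- sense(dir=west) : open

-- push(x=west) : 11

-- move(dir=west) : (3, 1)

-- sense(dir=west) : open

-- push(x=west) : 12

-- move(dir=west) : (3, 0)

-- sense(dir=south) : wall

-- pop() : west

-- move(dir=east) : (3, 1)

-- sense(dir=south) : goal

-- move(dir=south) : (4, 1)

Answer: (4, 1)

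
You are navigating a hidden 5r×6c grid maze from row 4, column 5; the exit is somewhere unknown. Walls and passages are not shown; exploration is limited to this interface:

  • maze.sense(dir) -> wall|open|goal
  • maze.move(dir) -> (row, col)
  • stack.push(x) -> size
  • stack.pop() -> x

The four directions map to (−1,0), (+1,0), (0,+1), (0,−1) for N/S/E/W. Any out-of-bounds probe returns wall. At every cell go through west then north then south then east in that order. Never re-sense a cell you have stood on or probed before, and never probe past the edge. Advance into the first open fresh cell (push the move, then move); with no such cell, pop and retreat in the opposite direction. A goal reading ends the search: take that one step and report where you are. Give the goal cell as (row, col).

CALL maze.sense[dir='west']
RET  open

CALL stack.push[x='west']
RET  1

CALL maze.move[dir='west']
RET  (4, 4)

CALL maze.sense[dir='west']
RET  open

CALL stack.push[x='west']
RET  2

CALL maze.move[dir='west']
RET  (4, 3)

CALL maze.sense[dir='west']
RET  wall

CALL maze.sense[dir='north']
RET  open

CALL stack.push[x='north']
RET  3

CALL maze.move[dir='north']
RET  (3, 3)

CALL maze.sense[dir='west']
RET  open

CALL stack.push[x='west']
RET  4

CALL maze.move[dir='west']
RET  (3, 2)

CALL maze.sense[dir='west']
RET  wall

CALL maze.sense[dir='north']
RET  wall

CALL stack.pop[]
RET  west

CALL maze.move[dir='east']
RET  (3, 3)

CALL maze.sense[dir='north']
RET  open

CALL stack.push[x='north']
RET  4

CALL maze.move[dir='north']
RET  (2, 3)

CALL maze.sense[dir='north']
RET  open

CALL stack.push[x='north']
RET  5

CALL maze.move[dir='north']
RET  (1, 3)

CALL maze.sense[dir='west']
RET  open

CALL stack.push[x='west']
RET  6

CALL maze.move[dir='west']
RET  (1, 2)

CALL maze.sense[dir='west']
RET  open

CALL stack.push[x='west']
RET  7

CALL maze.move[dir='west']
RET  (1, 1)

CALL maze.sense[dir='west']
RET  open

CALL stack.push[x='west']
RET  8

CALL maze.move[dir='west']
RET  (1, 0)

CALL maze.sense[dir='north']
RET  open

CALL stack.push[x='north']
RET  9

CALL maze.move[dir='north']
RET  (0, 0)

CALL maze.sense[dir='east']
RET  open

CALL stack.push[x='east']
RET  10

CALL maze.move[dir='east']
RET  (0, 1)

CALL maze.sense[dir='east']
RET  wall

CALL stack.pop[]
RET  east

CALL maze.move[dir='west']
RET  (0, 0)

CALL stack.pop[]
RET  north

CALL maze.move[dir='south']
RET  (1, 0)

CALL maze.sense[dir='south']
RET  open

CALL stack.push[x='south']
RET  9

CALL maze.move[dir='south']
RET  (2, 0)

CALL maze.sense[dir='south']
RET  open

CALL stack.push[x='south']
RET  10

CALL maze.move[dir='south']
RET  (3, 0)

CALL maze.sense[dir='south']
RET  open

CALL stack.push[x='south']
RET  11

CALL maze.move[dir='south']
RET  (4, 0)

CALL maze.sense[dir='east']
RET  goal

CALL maze.move[dir='east']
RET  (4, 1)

Answer: (4, 1)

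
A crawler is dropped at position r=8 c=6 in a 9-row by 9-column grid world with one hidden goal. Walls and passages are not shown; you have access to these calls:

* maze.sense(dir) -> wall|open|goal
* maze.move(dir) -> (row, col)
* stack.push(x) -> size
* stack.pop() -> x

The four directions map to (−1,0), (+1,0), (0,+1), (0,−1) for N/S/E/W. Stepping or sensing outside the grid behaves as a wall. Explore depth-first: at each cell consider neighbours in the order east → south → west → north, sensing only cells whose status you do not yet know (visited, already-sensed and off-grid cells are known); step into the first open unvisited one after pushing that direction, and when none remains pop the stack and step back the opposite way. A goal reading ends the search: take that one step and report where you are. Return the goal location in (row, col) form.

>>> maze.sense dir='east'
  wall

>>> maze.sense dir='west'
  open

>>> stack.push x='west'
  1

>>> maze.move dir='west'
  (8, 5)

>>> maze.sense dir='west'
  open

>>> stack.push x='west'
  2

>>> maze.move dir='west'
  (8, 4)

>>> maze.sense dir='west'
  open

>>> stack.push x='west'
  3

>>> maze.move dir='west'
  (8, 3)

>>> maze.sense dir='west'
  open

>>> stack.push x='west'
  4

>>> maze.move dir='west'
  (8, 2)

>>> maze.sense dir='west'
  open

>>> stack.push x='west'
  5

>>> maze.move dir='west'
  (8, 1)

>>> maze.sense dir='west'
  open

>>> stack.push x='west'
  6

>>> maze.move dir='west'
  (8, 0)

>>> maze.sense dir='north'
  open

>>> stack.push x='north'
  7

>>> maze.move dir='north'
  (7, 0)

>>> maze.sense dir='east'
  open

>>> stack.push x='east'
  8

>>> maze.move dir='east'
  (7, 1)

>>> maze.sense dir='east'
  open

>>> stack.push x='east'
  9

>>> maze.move dir='east'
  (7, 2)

>>> maze.sense dir='east'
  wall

>>> maze.sense dir='north'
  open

>>> stack.push x='north'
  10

>>> maze.move dir='north'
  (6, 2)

>>> maze.sense dir='east'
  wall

>>> maze.sense dir='west'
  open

>>> stack.push x='west'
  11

>>> maze.move dir='west'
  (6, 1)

>>> maze.sense dir='west'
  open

>>> stack.push x='west'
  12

>>> maze.move dir='west'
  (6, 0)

>>> maze.sense dir='north'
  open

>>> stack.push x='north'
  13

>>> maze.move dir='north'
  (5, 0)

>>> maze.sense dir='east'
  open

>>> stack.push x='east'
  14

>>> maze.move dir='east'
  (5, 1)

>>> maze.sense dir='east'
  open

>>> stack.push x='east'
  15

>>> maze.move dir='east'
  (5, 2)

>>> maze.sense dir='east'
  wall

>>> maze.sense dir='north'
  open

>>> stack.push x='north'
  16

>>> maze.move dir='north'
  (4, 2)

>>> maze.sense dir='east'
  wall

>>> maze.sense dir='west'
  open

>>> stack.push x='west'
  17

>>> maze.move dir='west'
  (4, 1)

>>> maze.sense dir='west'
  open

>>> stack.push x='west'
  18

>>> maze.move dir='west'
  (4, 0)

>>> maze.sense dir='north'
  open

>>> stack.push x='north'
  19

>>> maze.move dir='north'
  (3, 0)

>>> maze.sense dir='east'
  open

>>> stack.push x='east'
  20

>>> maze.move dir='east'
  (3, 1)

>>> maze.sense dir='east'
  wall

>>> maze.sense dir='north'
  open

>>> stack.push x='north'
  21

>>> maze.move dir='north'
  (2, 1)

>>> maze.sense dir='east'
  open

>>> stack.push x='east'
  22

>>> maze.move dir='east'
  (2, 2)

>>> maze.sense dir='east'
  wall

>>> maze.sense dir='north'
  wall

>>> stack.pop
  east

>>> maze.move dir='west'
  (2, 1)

>>> maze.sense dir='west'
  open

>>> stack.push x='west'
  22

>>> maze.move dir='west'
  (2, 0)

>>> maze.sense dir='north'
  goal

>>> maze.move dir='north'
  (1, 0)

Answer: (1, 0)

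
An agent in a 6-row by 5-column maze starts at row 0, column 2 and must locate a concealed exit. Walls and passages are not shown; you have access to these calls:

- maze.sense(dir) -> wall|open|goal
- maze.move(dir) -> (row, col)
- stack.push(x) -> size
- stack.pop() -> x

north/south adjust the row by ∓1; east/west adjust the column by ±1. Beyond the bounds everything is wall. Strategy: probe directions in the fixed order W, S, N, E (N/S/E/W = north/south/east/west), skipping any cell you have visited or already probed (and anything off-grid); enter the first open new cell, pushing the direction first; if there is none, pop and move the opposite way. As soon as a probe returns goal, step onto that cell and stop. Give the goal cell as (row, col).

Act: maze.sense[dir→west]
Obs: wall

Act: maze.sense[dir→south]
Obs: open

Act: stack.push[x→south]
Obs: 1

Act: maze.move[dir→south]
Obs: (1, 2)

Act: maze.sense[dir→west]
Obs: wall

Act: maze.sense[dir→south]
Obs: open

Act: stack.push[x→south]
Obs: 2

Act: maze.move[dir→south]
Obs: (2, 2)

Act: maze.sense[dir→west]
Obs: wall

Act: maze.sense[dir→south]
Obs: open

Act: stack.push[x→south]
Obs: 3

Act: maze.move[dir→south]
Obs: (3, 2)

Act: maze.sense[dir→west]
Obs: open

Act: stack.push[x→west]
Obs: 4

Act: maze.move[dir→west]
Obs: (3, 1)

Act: maze.sense[dir→west]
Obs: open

Act: stack.push[x→west]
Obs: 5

Act: maze.move[dir→west]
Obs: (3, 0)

Act: maze.sense[dir→south]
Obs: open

Act: stack.push[x→south]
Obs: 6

Act: maze.move[dir→south]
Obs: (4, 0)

Act: maze.sense[dir→south]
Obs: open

Act: stack.push[x→south]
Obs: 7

Act: maze.move[dir→south]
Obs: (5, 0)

Act: maze.sense[dir→east]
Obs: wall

Act: stack.pop[]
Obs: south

Act: maze.move[dir→north]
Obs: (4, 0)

Act: maze.sense[dir→east]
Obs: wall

Act: stack.pop[]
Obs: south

Act: maze.move[dir→north]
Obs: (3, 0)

Act: maze.sense[dir→north]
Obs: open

Act: stack.push[x→north]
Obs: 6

Act: maze.move[dir→north]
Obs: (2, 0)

Act: maze.sense[dir→north]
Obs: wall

Act: stack.pop[]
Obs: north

Act: maze.move[dir→south]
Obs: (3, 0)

Act: stack.pop[]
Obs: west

Act: maze.move[dir→east]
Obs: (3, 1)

Act: stack.pop[]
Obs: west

Act: maze.move[dir→east]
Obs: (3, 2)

Act: maze.sense[dir→south]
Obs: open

Act: stack.push[x→south]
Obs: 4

Act: maze.move[dir→south]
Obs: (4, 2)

Act: maze.sense[dir→south]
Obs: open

Act: stack.push[x→south]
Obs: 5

Act: maze.move[dir→south]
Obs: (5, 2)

Act: maze.sense[dir→east]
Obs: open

Act: stack.push[x→east]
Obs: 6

Act: maze.move[dir→east]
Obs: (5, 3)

Act: maze.sense[dir→north]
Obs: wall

Act: maze.sense[dir→east]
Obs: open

Act: stack.push[x→east]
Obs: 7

Act: maze.move[dir→east]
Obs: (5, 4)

Act: maze.sense[dir→north]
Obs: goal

Act: maze.move[dir→north]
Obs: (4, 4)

Answer: (4, 4)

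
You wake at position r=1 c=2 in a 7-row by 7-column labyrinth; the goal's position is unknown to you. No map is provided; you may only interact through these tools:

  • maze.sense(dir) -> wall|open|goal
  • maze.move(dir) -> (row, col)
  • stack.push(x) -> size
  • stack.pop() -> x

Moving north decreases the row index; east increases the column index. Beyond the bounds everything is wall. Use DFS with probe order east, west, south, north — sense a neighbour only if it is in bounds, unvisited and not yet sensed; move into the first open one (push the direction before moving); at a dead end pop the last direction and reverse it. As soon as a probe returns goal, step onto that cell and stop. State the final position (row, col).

Act: maze.sense[east]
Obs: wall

Act: maze.sense[west]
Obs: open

Act: stack.push[west]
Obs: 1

Act: maze.move[west]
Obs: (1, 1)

Act: maze.sense[west]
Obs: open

Act: stack.push[west]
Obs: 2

Act: maze.move[west]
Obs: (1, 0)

Act: maze.sense[south]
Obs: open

Act: stack.push[south]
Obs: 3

Act: maze.move[south]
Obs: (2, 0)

Act: maze.sense[east]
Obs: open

Act: stack.push[east]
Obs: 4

Act: maze.move[east]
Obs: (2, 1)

Act: maze.sense[east]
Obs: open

Act: stack.push[east]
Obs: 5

Act: maze.move[east]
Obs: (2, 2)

Act: maze.sense[east]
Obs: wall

Act: maze.sense[south]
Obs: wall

Act: stack.pop[]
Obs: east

Act: maze.move[west]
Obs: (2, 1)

Act: maze.sense[south]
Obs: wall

Act: stack.pop[]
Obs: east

Act: maze.move[west]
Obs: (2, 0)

Act: maze.sense[south]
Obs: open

Act: stack.push[south]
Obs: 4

Act: maze.move[south]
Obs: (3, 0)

Act: maze.sense[south]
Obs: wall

Act: stack.pop[]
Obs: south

Act: maze.move[north]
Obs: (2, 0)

Act: stack.pop[]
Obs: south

Act: maze.move[north]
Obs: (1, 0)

Act: maze.sense[north]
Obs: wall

Act: stack.pop[]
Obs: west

Act: maze.move[east]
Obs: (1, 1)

Act: maze.sense[north]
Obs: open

Act: stack.push[north]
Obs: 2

Act: maze.move[north]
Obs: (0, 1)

Act: maze.sense[east]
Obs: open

Act: stack.push[east]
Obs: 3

Act: maze.move[east]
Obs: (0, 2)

Act: maze.sense[east]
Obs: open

Act: stack.push[east]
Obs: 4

Act: maze.move[east]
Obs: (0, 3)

Act: maze.sense[east]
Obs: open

Act: stack.push[east]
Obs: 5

Act: maze.move[east]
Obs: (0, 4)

Act: maze.sense[east]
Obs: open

Act: stack.push[east]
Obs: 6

Act: maze.move[east]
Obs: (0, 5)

Act: maze.sense[east]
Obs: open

Act: stack.push[east]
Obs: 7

Act: maze.move[east]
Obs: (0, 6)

Act: maze.sense[south]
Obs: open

Act: stack.push[south]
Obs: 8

Act: maze.move[south]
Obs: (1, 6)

Act: maze.sense[west]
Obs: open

Act: stack.push[west]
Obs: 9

Act: maze.move[west]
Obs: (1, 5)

Act: maze.sense[west]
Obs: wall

Act: maze.sense[south]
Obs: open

Act: stack.push[south]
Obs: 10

Act: maze.move[south]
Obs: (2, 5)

Act: maze.sense[east]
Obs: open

Act: stack.push[east]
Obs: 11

Act: maze.move[east]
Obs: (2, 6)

Act: maze.sense[south]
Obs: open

Act: stack.push[south]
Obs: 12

Act: maze.move[south]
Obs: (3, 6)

Act: maze.sense[west]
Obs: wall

Act: maze.sense[south]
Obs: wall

Act: stack.pop[]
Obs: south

Act: maze.move[north]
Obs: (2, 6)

Act: stack.pop[]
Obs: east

Act: maze.move[west]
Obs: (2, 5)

Act: maze.sense[west]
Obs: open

Act: stack.push[west]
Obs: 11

Act: maze.move[west]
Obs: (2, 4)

Act: maze.sense[south]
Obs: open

Act: stack.push[south]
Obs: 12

Act: maze.move[south]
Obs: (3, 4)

Act: maze.sense[west]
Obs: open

Act: stack.push[west]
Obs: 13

Act: maze.move[west]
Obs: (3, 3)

Act: maze.sense[south]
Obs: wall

Act: stack.pop[]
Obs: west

Act: maze.move[east]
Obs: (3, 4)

Act: maze.sense[south]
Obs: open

Act: stack.push[south]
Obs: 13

Act: maze.move[south]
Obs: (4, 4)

Act: maze.sense[east]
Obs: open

Act: stack.push[east]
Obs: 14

Act: maze.move[east]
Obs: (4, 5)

Act: maze.sense[south]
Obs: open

Act: stack.push[south]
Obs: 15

Act: maze.move[south]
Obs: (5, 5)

Act: maze.sense[east]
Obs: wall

Act: maze.sense[west]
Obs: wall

Act: maze.sense[south]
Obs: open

Act: stack.push[south]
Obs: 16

Act: maze.move[south]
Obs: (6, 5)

Act: maze.sense[east]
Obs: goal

Act: maze.move[east]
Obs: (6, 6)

Answer: (6, 6)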